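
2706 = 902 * 3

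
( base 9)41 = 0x25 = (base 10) 37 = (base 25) 1c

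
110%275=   110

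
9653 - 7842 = 1811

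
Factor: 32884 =2^2*8221^1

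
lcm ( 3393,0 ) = 0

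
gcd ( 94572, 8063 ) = 1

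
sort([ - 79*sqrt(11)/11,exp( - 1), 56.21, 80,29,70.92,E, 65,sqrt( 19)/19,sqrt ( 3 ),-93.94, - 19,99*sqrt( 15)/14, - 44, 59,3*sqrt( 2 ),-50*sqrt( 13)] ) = [-50*sqrt( 13), - 93.94,- 44, - 79 *sqrt( 11 ) /11, - 19,sqrt( 19 ) /19,exp( - 1 ), sqrt( 3),E,3*sqrt(2), 99 * sqrt(15)/14, 29, 56.21,  59, 65, 70.92, 80] 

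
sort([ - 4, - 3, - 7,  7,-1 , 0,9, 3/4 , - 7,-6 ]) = [ - 7,-7, -6, - 4, - 3, - 1,  0, 3/4 , 7,  9 ]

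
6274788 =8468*741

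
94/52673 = 94/52673 =0.00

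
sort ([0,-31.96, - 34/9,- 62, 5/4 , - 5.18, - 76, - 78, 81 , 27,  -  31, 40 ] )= [ - 78,  -  76, - 62, - 31.96, - 31,-5.18, - 34/9 , 0,5/4,27 , 40,81 ] 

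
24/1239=8/413 = 0.02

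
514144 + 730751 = 1244895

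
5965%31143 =5965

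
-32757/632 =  - 52 + 107/632 = - 51.83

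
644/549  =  1 + 95/549 = 1.17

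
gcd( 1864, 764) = 4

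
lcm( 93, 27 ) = 837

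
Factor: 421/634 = 2^ ( - 1)*317^( - 1) * 421^1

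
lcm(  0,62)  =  0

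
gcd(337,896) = 1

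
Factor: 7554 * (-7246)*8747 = - 478778276148= - 2^2*3^1*1259^1*3623^1*8747^1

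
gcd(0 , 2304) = 2304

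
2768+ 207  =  2975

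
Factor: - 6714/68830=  - 3^2*5^( - 1) *373^1*6883^ (-1 ) = - 3357/34415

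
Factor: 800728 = 2^3  *101^1*991^1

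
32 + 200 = 232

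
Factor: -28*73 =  - 2044 = - 2^2*7^1* 73^1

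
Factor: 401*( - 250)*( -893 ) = 2^1 * 5^3*19^1*47^1 * 401^1 = 89523250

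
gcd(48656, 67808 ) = 16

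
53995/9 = 5999 +4/9 = 5999.44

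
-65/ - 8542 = 65/8542 = 0.01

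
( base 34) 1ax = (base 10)1529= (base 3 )2002122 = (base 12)a75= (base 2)10111111001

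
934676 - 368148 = 566528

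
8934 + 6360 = 15294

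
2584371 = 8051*321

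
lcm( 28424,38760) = 426360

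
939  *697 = 654483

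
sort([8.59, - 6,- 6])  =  [  -  6, - 6, 8.59]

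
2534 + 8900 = 11434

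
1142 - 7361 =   -  6219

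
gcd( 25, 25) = 25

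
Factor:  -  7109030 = -2^1*5^1*710903^1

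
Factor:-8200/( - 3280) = 2^(-1) * 5^1 = 5/2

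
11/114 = 11/114 =0.10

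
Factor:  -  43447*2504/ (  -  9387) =108791288/9387 = 2^3*3^( - 2)*7^ ( - 1)*23^1*149^( - 1)*313^1*1889^1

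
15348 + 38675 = 54023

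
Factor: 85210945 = 5^1*17042189^1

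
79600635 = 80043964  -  443329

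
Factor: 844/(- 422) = -2^1 = -  2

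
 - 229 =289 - 518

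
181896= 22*8268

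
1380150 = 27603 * 50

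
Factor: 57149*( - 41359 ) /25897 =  - 19^( - 1)*29^( - 1) *47^ (  -  1 )*59^1*701^1*57149^1= - 2363625491/25897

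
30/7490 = 3/749 = 0.00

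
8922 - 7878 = 1044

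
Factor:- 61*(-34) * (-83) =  - 2^1*17^1*61^1*83^1 = -172142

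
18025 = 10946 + 7079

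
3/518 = 3/518 = 0.01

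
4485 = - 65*( - 69 )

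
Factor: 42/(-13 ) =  - 2^1*3^1*7^1*13^(-1 )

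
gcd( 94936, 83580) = 4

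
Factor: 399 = 3^1*7^1*19^1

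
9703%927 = 433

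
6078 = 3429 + 2649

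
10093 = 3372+6721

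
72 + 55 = 127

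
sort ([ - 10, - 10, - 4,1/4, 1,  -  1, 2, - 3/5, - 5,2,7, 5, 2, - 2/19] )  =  [ - 10,-10, - 5,-4, - 1, -3/5,-2/19, 1/4, 1,2, 2, 2, 5, 7 ] 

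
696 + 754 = 1450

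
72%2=0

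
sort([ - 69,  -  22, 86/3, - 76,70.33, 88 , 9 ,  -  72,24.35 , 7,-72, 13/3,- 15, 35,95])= [ - 76,-72, - 72, - 69,-22, - 15,13/3, 7,9,24.35, 86/3, 35, 70.33,88, 95 ]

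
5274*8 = 42192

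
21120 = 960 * 22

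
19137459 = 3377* 5667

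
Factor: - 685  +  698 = 13 = 13^1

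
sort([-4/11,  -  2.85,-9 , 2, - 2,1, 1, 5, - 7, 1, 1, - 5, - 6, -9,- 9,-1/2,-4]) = [ - 9,  -  9, - 9,-7,  -  6,-5, - 4, - 2.85, - 2, - 1/2, - 4/11,1, 1, 1, 1, 2,5 ]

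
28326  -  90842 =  - 62516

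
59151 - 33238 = 25913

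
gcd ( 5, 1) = 1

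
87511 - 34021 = 53490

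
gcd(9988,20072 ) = 4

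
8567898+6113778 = 14681676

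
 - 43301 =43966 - 87267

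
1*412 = 412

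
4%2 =0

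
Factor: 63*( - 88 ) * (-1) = 2^3 * 3^2 * 7^1 * 11^1 = 5544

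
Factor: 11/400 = 2^( - 4)*5^( - 2)*11^1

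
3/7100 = 3/7100  =  0.00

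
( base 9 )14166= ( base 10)9618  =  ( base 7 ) 40020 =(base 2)10010110010010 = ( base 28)c7e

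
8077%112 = 13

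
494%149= 47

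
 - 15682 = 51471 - 67153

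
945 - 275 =670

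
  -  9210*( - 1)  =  9210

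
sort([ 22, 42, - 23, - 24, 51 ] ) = [ - 24,  -  23, 22,42, 51]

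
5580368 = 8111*688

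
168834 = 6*28139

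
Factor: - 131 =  - 131^1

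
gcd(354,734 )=2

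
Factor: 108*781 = 84348 = 2^2*3^3*11^1*71^1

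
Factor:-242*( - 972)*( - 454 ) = -106791696 = - 2^4*3^5*11^2 * 227^1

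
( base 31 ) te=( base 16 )391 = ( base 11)760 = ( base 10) 913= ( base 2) 1110010001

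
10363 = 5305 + 5058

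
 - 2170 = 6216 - 8386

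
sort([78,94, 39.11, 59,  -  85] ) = [ -85,39.11,  59, 78, 94]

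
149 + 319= 468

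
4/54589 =4/54589= 0.00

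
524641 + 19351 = 543992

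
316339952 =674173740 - 357833788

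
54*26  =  1404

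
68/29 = 68/29=2.34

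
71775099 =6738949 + 65036150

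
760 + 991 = 1751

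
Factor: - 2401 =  - 7^4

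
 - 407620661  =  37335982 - 444956643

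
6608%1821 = 1145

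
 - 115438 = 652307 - 767745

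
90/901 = 90/901 = 0.10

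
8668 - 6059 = 2609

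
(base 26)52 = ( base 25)57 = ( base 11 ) 110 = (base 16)84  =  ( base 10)132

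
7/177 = 7/177 = 0.04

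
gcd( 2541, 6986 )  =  7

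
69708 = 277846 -208138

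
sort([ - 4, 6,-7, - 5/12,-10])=[-10, -7, - 4,  -  5/12 , 6]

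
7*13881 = 97167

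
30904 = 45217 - 14313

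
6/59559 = 2/19853 =0.00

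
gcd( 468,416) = 52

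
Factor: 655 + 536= 3^1*397^1 = 1191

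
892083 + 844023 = 1736106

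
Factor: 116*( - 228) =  - 2^4*3^1*19^1*29^1 = - 26448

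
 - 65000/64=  - 8125/8 = - 1015.62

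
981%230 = 61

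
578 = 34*17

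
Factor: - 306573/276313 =-3^1*47^( - 1 )*5879^( - 1)*102191^1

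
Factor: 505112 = 2^3*103^1*613^1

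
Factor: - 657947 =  - 657947^1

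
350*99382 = 34783700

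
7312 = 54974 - 47662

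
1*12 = 12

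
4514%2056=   402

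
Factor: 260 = 2^2 *5^1 * 13^1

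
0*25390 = 0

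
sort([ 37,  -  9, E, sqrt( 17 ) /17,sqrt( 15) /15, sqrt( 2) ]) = [ - 9, sqrt( 17) /17,sqrt( 15)/15,sqrt(2), E,  37] 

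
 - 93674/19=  -93674/19 =-4930.21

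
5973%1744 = 741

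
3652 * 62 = 226424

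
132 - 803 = -671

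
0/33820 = 0 = 0.00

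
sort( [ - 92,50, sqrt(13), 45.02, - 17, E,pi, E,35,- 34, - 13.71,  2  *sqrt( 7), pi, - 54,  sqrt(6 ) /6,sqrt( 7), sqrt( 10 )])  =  [ - 92, - 54,-34,-17, - 13.71,  sqrt( 6)/6,sqrt( 7),  E, E  ,  pi, pi, sqrt(10), sqrt ( 13),2*sqrt( 7 ), 35,  45.02, 50 ] 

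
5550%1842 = 24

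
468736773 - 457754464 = 10982309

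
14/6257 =14/6257 =0.00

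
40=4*10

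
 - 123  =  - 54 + -69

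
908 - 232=676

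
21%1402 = 21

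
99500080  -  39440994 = 60059086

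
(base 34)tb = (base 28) 17H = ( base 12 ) 6b1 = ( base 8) 1745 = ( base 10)997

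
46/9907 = 46/9907= 0.00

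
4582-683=3899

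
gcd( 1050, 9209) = 1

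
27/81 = 1/3 = 0.33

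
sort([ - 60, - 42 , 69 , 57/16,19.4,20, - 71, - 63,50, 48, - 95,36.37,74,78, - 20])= [ - 95,  -  71, - 63,-60, - 42,- 20,57/16,19.4, 20, 36.37,48,50,69,74,  78] 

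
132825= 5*26565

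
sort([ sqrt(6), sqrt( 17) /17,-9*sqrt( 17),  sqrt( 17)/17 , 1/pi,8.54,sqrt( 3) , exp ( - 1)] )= [  -  9*sqrt(17), sqrt( 17)/17, sqrt( 17)/17,1/pi,exp( - 1), sqrt ( 3 ),sqrt(6),  8.54]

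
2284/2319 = 2284/2319 = 0.98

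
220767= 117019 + 103748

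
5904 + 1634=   7538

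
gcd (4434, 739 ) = 739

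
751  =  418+333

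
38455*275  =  10575125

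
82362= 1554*53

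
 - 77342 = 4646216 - 4723558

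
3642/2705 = 1 + 937/2705= 1.35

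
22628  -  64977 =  - 42349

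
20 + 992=1012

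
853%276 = 25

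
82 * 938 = 76916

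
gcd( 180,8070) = 30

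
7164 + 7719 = 14883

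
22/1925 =2/175=0.01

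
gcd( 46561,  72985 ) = 1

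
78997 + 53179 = 132176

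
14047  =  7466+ 6581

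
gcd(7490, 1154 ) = 2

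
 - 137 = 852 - 989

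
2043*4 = 8172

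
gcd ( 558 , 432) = 18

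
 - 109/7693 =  - 109/7693 = -0.01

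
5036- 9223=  - 4187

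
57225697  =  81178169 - 23952472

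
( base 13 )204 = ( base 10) 342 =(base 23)ek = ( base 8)526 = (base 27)ci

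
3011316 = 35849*84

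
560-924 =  - 364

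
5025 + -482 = 4543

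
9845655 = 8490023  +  1355632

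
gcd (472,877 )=1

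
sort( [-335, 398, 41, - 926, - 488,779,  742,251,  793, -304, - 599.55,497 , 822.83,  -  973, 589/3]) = [ - 973, - 926, - 599.55, - 488, - 335, - 304, 41, 589/3, 251,  398 , 497, 742, 779, 793,822.83 ] 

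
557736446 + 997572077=1555308523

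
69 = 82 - 13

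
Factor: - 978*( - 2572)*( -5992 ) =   -  15072372672 =- 2^6*3^1* 7^1 *107^1*163^1*643^1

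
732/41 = 17+35/41 = 17.85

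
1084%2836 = 1084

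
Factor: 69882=2^1*3^1*19^1*613^1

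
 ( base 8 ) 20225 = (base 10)8341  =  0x2095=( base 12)49B1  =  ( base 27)bbp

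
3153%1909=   1244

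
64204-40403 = 23801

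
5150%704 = 222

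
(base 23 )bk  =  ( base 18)F3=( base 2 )100010001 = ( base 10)273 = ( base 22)C9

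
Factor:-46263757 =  - 101^1*458057^1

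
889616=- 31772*( - 28 ) 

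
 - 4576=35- 4611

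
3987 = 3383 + 604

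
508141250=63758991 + 444382259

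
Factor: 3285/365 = 3^2 = 9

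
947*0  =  0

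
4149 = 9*461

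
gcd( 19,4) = 1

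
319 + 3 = 322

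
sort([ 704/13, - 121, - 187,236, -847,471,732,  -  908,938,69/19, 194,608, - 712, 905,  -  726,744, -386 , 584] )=[ - 908, -847,-726,-712, - 386 ,  -  187, - 121 , 69/19, 704/13,194, 236,471,584,608,732,744,905,938]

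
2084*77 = 160468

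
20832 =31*672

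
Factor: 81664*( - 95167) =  - 2^8*11^1*29^1*59^1 * 1613^1=   - 7771717888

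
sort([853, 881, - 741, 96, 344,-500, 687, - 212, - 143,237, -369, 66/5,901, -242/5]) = [ - 741,  -  500, - 369, - 212,  -  143, - 242/5, 66/5 , 96 , 237, 344,687,  853, 881, 901]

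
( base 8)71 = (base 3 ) 2010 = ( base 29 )1s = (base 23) 2B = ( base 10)57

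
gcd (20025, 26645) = 5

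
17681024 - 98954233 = -81273209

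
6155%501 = 143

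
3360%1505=350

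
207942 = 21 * 9902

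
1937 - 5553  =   - 3616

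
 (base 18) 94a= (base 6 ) 21514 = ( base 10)2998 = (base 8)5666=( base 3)11010001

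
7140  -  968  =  6172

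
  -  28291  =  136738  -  165029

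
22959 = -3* (-7653) 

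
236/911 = 236/911 = 0.26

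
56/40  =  7/5 = 1.40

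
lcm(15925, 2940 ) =191100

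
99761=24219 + 75542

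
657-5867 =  - 5210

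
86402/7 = 86402/7 = 12343.14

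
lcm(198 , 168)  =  5544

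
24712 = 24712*1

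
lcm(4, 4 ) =4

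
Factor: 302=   2^1*151^1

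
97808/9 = 97808/9=10867.56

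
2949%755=684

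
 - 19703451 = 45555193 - 65258644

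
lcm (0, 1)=0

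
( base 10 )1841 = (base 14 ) 957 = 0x731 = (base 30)21b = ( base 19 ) 51H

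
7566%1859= 130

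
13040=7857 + 5183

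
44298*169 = 7486362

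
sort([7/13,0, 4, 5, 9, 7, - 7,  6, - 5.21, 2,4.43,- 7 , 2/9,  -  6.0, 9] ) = [-7, - 7 ,-6.0,  -  5.21,0 , 2/9, 7/13,2,4, 4.43,5,6,7, 9,9]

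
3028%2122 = 906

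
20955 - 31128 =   -  10173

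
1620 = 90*18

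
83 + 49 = 132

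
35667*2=71334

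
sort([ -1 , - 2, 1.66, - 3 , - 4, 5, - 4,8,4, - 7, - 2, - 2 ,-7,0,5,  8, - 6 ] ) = [ - 7, - 7, - 6, - 4 ,- 4, - 3, - 2 ,- 2, - 2,-1,  0,  1.66, 4,5,5,  8,  8]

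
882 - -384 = 1266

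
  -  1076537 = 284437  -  1360974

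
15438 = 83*186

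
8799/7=1257 = 1257.00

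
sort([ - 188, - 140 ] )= [ - 188  , - 140 ]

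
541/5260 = 541/5260 = 0.10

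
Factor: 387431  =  11^1*35221^1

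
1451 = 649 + 802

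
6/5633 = 6/5633 = 0.00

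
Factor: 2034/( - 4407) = -2^1*3^1*13^( - 1) = -6/13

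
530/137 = 3 + 119/137 = 3.87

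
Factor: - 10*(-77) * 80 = 2^5*5^2 * 7^1*11^1 =61600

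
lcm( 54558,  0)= 0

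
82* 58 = 4756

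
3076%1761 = 1315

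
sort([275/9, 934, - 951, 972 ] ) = [-951,  275/9, 934, 972]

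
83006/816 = 41503/408 = 101.72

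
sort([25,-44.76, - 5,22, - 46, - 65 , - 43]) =[ - 65, - 46, - 44.76, - 43,-5,22,25] 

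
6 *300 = 1800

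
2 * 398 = 796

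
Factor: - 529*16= - 8464 = - 2^4*23^2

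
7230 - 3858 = 3372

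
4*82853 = 331412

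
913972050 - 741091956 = 172880094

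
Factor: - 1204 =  - 2^2*7^1 * 43^1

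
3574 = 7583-4009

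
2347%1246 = 1101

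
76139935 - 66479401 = 9660534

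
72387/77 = 10341/11= 940.09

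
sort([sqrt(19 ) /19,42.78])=[ sqrt( 19) /19,42.78]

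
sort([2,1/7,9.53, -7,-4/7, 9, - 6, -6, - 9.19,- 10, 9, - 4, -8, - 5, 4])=[  -  10, - 9.19, - 8, - 7, - 6, - 6,  -  5, -4, -4/7,1/7,2, 4,  9, 9,9.53]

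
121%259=121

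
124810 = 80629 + 44181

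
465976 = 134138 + 331838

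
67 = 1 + 66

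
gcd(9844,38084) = 4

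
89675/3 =29891 + 2/3 = 29891.67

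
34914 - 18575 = 16339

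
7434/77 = 1062/11 = 96.55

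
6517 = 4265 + 2252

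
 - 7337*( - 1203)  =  8826411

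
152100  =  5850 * 26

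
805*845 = 680225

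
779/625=1  +  154/625 = 1.25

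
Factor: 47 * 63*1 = 3^2*7^1*47^1=2961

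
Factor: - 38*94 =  - 3572 = - 2^2*19^1*47^1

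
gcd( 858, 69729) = 33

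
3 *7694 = 23082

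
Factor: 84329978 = 2^1*1759^1*23971^1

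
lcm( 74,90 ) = 3330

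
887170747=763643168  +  123527579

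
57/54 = 1 + 1/18 = 1.06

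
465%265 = 200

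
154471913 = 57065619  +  97406294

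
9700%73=64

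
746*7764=5791944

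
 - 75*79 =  - 5925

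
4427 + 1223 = 5650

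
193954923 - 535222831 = -341267908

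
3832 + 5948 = 9780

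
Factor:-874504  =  -2^3*109313^1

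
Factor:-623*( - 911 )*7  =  7^2*89^1*911^1= 3972871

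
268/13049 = 268/13049 = 0.02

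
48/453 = 16/151 = 0.11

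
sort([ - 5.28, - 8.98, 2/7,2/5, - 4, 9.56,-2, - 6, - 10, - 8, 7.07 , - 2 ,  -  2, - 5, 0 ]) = [ - 10,-8.98,-8, - 6, - 5.28, - 5,- 4, - 2 ,- 2,-2,0,  2/7 , 2/5,7.07,9.56] 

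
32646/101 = 32646/101  =  323.23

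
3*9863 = 29589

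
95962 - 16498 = 79464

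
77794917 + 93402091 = 171197008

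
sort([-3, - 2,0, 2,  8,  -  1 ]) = [  -  3, - 2,-1,0, 2,8 ] 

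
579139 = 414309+164830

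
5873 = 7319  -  1446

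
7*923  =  6461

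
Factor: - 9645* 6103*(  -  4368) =2^4 * 3^2*5^1*7^1*13^1*17^1*359^1*643^1 = 257115484080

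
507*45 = 22815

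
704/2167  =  64/197 = 0.32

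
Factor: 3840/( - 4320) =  - 8/9=   - 2^3*3^( - 2 )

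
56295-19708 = 36587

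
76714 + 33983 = 110697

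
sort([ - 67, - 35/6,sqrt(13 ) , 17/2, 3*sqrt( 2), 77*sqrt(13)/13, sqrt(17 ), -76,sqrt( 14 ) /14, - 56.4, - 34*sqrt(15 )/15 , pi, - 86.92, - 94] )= [ - 94 , - 86.92,-76, - 67, - 56.4, - 34*sqrt (15)/15, - 35/6,sqrt(14)/14,pi, sqrt(13), sqrt( 17),  3*sqrt( 2), 17/2,77*sqrt( 13) /13 ] 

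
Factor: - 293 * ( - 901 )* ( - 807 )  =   - 3^1*17^1*53^1 * 269^1*293^1 = - 213042351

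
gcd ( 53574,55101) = 3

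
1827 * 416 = 760032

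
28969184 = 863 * 33568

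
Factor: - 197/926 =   -  2^( - 1) * 197^1*463^(-1 ) 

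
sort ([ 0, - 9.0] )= [ - 9.0,0 ] 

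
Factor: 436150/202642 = 5^2*13^1*151^( - 1) = 325/151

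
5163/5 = 5163/5=1032.60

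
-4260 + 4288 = 28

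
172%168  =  4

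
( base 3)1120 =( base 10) 42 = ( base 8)52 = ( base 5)132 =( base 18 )26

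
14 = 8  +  6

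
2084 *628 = 1308752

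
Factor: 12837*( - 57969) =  - 3^4*11^1 * 19^1 *113^1*389^1 = - 744148053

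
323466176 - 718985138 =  -395518962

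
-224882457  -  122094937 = -346977394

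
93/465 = 1/5= 0.20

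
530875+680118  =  1210993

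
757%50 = 7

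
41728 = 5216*8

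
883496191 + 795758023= 1679254214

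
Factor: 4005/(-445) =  - 9 =- 3^2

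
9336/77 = 121 + 19/77 = 121.25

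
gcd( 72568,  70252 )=772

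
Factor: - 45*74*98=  - 2^2*3^2*5^1*7^2*37^1 = - 326340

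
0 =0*4529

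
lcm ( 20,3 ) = 60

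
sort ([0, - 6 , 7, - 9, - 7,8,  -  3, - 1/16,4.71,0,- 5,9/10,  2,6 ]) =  [ - 9, - 7 , - 6, - 5, - 3, - 1/16, 0, 0,9/10,2,4.71, 6,7, 8 ] 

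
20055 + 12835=32890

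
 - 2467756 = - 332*7433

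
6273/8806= 369/518  =  0.71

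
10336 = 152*68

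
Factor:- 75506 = - 2^1*19^1*1987^1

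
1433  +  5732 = 7165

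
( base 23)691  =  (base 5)102012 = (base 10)3382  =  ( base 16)d36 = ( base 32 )39M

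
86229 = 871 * 99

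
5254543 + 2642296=7896839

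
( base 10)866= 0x362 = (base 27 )152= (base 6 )4002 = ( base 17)2gg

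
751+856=1607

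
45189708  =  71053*636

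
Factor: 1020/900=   3^( - 1)*5^( - 1 )*17^1 = 17/15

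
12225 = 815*15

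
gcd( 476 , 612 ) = 68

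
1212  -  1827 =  - 615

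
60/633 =20/211 = 0.09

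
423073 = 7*60439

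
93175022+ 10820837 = 103995859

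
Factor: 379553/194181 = 991/507= 3^(-1)*13^(-2)*991^1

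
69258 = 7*9894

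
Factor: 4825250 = 2^1*5^3*19301^1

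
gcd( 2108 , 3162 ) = 1054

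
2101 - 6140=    - 4039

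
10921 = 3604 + 7317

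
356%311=45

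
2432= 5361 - 2929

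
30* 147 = 4410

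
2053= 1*2053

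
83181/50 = 1663 +31/50 = 1663.62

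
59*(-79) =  - 4661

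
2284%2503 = 2284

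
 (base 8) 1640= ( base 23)1H8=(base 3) 1021101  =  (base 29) 130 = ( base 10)928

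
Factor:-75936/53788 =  - 2^3*3^1*17^(-1) = - 24/17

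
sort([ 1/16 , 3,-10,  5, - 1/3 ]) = [ - 10, - 1/3, 1/16,3,5]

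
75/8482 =75/8482 = 0.01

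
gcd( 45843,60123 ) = 21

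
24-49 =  - 25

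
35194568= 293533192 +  - 258338624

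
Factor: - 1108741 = -137^1*8093^1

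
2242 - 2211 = 31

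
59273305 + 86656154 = 145929459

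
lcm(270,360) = 1080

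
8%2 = 0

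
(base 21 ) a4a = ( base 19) C91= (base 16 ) 1198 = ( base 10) 4504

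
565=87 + 478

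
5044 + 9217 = 14261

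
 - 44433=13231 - 57664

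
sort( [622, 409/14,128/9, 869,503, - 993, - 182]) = [ - 993, - 182 , 128/9, 409/14, 503 , 622, 869]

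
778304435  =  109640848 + 668663587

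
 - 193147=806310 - 999457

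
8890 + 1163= 10053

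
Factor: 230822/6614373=2^1*3^ ( - 1 ) * 131^1*331^( - 1)*881^1*6661^( -1 ) 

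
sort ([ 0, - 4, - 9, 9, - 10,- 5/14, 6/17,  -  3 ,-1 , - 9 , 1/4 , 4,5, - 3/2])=[ - 10, - 9, -9, - 4, - 3,- 3/2, - 1, -5/14,0 , 1/4 , 6/17, 4, 5,9]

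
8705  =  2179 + 6526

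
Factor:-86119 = - 11^1*7829^1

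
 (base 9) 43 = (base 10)39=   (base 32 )17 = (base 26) 1d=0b100111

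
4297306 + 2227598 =6524904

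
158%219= 158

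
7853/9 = 7853/9 = 872.56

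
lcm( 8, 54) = 216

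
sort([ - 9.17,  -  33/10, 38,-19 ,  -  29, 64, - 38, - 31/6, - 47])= [ - 47  , - 38, - 29 , - 19, - 9.17,-31/6, - 33/10, 38, 64]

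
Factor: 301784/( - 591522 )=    - 2^2*3^(-1)*7^1*17^1*311^(-1) =-476/933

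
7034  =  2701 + 4333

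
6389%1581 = 65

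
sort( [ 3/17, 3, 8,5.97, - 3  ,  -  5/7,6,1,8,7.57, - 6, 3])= [  -  6, - 3, - 5/7,3/17  ,  1,  3,3,5.97, 6,7.57,8,8]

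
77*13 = 1001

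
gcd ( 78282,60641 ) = 1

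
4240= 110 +4130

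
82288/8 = 10286 = 10286.00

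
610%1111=610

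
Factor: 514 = 2^1*257^1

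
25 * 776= 19400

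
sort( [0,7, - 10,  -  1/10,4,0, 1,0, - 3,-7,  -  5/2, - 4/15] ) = [ - 10, - 7, - 3, - 5/2 , - 4/15, - 1/10,0,0,0, 1, 4,7 ] 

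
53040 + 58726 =111766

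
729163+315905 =1045068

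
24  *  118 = 2832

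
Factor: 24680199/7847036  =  2^( - 2) * 3^1*1961759^( - 1)*8226733^1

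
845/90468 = 845/90468 = 0.01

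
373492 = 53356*7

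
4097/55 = 4097/55 = 74.49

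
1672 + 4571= 6243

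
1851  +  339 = 2190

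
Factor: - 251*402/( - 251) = 2^1*3^1*67^1 = 402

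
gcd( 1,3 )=1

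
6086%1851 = 533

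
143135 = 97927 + 45208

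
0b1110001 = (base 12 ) 95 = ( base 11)A3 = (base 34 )3b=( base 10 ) 113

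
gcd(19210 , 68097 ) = 1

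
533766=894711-360945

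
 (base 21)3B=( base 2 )1001010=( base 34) 26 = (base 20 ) 3E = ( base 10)74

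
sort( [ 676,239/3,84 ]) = [ 239/3, 84, 676 ] 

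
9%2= 1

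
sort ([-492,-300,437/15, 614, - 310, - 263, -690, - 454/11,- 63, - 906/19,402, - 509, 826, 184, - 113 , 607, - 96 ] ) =[ - 690, -509, -492, - 310,-300, - 263, -113, - 96, -63, - 906/19,-454/11, 437/15,184,402,  607,614, 826 ] 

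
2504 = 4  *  626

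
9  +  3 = 12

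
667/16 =41 + 11/16 = 41.69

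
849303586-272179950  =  577123636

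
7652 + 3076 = 10728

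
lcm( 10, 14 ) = 70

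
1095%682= 413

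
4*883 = 3532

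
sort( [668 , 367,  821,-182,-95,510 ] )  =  [ - 182,-95,  367, 510,  668, 821 ] 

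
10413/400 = 10413/400 = 26.03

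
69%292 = 69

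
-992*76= - 75392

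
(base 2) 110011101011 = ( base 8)6353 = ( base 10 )3307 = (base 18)A3D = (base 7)12433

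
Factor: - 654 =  - 2^1*3^1 * 109^1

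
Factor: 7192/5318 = 3596/2659= 2^2*29^1 * 31^1 * 2659^( - 1)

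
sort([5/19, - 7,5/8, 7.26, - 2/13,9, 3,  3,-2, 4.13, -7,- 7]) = [-7,  -  7, - 7, - 2, - 2/13,5/19,  5/8, 3,  3, 4.13,  7.26,9]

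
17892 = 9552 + 8340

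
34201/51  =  34201/51 = 670.61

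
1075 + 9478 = 10553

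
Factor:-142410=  -2^1*3^1*5^1*47^1*101^1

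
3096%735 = 156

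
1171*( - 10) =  - 11710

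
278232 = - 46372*( - 6) 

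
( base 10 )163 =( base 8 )243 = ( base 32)53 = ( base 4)2203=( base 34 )4r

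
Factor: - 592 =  - 2^4 * 37^1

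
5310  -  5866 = -556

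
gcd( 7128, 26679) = 3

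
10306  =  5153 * 2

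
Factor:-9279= - 3^2*1031^1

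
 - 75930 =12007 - 87937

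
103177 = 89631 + 13546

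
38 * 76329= 2900502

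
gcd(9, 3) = 3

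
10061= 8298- - 1763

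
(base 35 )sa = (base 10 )990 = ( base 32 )uu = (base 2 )1111011110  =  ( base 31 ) 10T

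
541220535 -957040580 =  -415820045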